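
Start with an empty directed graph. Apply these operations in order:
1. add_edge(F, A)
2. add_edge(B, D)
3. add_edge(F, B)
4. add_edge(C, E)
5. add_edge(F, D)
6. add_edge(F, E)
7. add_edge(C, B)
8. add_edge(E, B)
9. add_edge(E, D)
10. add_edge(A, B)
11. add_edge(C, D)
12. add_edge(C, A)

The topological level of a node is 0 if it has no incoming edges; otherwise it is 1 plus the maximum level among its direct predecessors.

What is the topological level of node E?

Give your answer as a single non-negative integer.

Answer: 1

Derivation:
Op 1: add_edge(F, A). Edges now: 1
Op 2: add_edge(B, D). Edges now: 2
Op 3: add_edge(F, B). Edges now: 3
Op 4: add_edge(C, E). Edges now: 4
Op 5: add_edge(F, D). Edges now: 5
Op 6: add_edge(F, E). Edges now: 6
Op 7: add_edge(C, B). Edges now: 7
Op 8: add_edge(E, B). Edges now: 8
Op 9: add_edge(E, D). Edges now: 9
Op 10: add_edge(A, B). Edges now: 10
Op 11: add_edge(C, D). Edges now: 11
Op 12: add_edge(C, A). Edges now: 12
Compute levels (Kahn BFS):
  sources (in-degree 0): C, F
  process C: level=0
    C->A: in-degree(A)=1, level(A)>=1
    C->B: in-degree(B)=3, level(B)>=1
    C->D: in-degree(D)=3, level(D)>=1
    C->E: in-degree(E)=1, level(E)>=1
  process F: level=0
    F->A: in-degree(A)=0, level(A)=1, enqueue
    F->B: in-degree(B)=2, level(B)>=1
    F->D: in-degree(D)=2, level(D)>=1
    F->E: in-degree(E)=0, level(E)=1, enqueue
  process A: level=1
    A->B: in-degree(B)=1, level(B)>=2
  process E: level=1
    E->B: in-degree(B)=0, level(B)=2, enqueue
    E->D: in-degree(D)=1, level(D)>=2
  process B: level=2
    B->D: in-degree(D)=0, level(D)=3, enqueue
  process D: level=3
All levels: A:1, B:2, C:0, D:3, E:1, F:0
level(E) = 1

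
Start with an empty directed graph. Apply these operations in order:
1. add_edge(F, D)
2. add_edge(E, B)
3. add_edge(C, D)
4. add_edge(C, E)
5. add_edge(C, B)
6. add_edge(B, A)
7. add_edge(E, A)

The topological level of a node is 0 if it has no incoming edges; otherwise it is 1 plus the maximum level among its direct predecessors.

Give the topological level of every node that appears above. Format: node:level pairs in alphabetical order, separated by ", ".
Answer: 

Answer: A:3, B:2, C:0, D:1, E:1, F:0

Derivation:
Op 1: add_edge(F, D). Edges now: 1
Op 2: add_edge(E, B). Edges now: 2
Op 3: add_edge(C, D). Edges now: 3
Op 4: add_edge(C, E). Edges now: 4
Op 5: add_edge(C, B). Edges now: 5
Op 6: add_edge(B, A). Edges now: 6
Op 7: add_edge(E, A). Edges now: 7
Compute levels (Kahn BFS):
  sources (in-degree 0): C, F
  process C: level=0
    C->B: in-degree(B)=1, level(B)>=1
    C->D: in-degree(D)=1, level(D)>=1
    C->E: in-degree(E)=0, level(E)=1, enqueue
  process F: level=0
    F->D: in-degree(D)=0, level(D)=1, enqueue
  process E: level=1
    E->A: in-degree(A)=1, level(A)>=2
    E->B: in-degree(B)=0, level(B)=2, enqueue
  process D: level=1
  process B: level=2
    B->A: in-degree(A)=0, level(A)=3, enqueue
  process A: level=3
All levels: A:3, B:2, C:0, D:1, E:1, F:0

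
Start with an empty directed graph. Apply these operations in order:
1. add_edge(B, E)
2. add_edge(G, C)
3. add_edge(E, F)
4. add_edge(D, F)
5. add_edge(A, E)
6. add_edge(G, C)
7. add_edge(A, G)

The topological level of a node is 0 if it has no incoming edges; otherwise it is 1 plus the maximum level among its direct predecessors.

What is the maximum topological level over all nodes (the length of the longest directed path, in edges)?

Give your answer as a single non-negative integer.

Answer: 2

Derivation:
Op 1: add_edge(B, E). Edges now: 1
Op 2: add_edge(G, C). Edges now: 2
Op 3: add_edge(E, F). Edges now: 3
Op 4: add_edge(D, F). Edges now: 4
Op 5: add_edge(A, E). Edges now: 5
Op 6: add_edge(G, C) (duplicate, no change). Edges now: 5
Op 7: add_edge(A, G). Edges now: 6
Compute levels (Kahn BFS):
  sources (in-degree 0): A, B, D
  process A: level=0
    A->E: in-degree(E)=1, level(E)>=1
    A->G: in-degree(G)=0, level(G)=1, enqueue
  process B: level=0
    B->E: in-degree(E)=0, level(E)=1, enqueue
  process D: level=0
    D->F: in-degree(F)=1, level(F)>=1
  process G: level=1
    G->C: in-degree(C)=0, level(C)=2, enqueue
  process E: level=1
    E->F: in-degree(F)=0, level(F)=2, enqueue
  process C: level=2
  process F: level=2
All levels: A:0, B:0, C:2, D:0, E:1, F:2, G:1
max level = 2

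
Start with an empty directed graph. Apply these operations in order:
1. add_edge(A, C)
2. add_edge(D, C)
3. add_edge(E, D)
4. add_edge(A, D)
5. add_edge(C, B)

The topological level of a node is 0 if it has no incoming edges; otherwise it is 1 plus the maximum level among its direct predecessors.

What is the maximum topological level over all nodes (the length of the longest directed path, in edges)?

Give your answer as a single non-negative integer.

Answer: 3

Derivation:
Op 1: add_edge(A, C). Edges now: 1
Op 2: add_edge(D, C). Edges now: 2
Op 3: add_edge(E, D). Edges now: 3
Op 4: add_edge(A, D). Edges now: 4
Op 5: add_edge(C, B). Edges now: 5
Compute levels (Kahn BFS):
  sources (in-degree 0): A, E
  process A: level=0
    A->C: in-degree(C)=1, level(C)>=1
    A->D: in-degree(D)=1, level(D)>=1
  process E: level=0
    E->D: in-degree(D)=0, level(D)=1, enqueue
  process D: level=1
    D->C: in-degree(C)=0, level(C)=2, enqueue
  process C: level=2
    C->B: in-degree(B)=0, level(B)=3, enqueue
  process B: level=3
All levels: A:0, B:3, C:2, D:1, E:0
max level = 3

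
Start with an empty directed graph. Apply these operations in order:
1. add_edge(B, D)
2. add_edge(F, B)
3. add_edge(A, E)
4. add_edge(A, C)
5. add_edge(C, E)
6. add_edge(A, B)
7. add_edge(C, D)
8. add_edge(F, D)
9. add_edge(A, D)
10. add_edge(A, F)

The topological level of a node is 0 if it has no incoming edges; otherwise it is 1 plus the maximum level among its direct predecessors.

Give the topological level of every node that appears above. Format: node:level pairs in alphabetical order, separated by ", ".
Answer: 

Answer: A:0, B:2, C:1, D:3, E:2, F:1

Derivation:
Op 1: add_edge(B, D). Edges now: 1
Op 2: add_edge(F, B). Edges now: 2
Op 3: add_edge(A, E). Edges now: 3
Op 4: add_edge(A, C). Edges now: 4
Op 5: add_edge(C, E). Edges now: 5
Op 6: add_edge(A, B). Edges now: 6
Op 7: add_edge(C, D). Edges now: 7
Op 8: add_edge(F, D). Edges now: 8
Op 9: add_edge(A, D). Edges now: 9
Op 10: add_edge(A, F). Edges now: 10
Compute levels (Kahn BFS):
  sources (in-degree 0): A
  process A: level=0
    A->B: in-degree(B)=1, level(B)>=1
    A->C: in-degree(C)=0, level(C)=1, enqueue
    A->D: in-degree(D)=3, level(D)>=1
    A->E: in-degree(E)=1, level(E)>=1
    A->F: in-degree(F)=0, level(F)=1, enqueue
  process C: level=1
    C->D: in-degree(D)=2, level(D)>=2
    C->E: in-degree(E)=0, level(E)=2, enqueue
  process F: level=1
    F->B: in-degree(B)=0, level(B)=2, enqueue
    F->D: in-degree(D)=1, level(D)>=2
  process E: level=2
  process B: level=2
    B->D: in-degree(D)=0, level(D)=3, enqueue
  process D: level=3
All levels: A:0, B:2, C:1, D:3, E:2, F:1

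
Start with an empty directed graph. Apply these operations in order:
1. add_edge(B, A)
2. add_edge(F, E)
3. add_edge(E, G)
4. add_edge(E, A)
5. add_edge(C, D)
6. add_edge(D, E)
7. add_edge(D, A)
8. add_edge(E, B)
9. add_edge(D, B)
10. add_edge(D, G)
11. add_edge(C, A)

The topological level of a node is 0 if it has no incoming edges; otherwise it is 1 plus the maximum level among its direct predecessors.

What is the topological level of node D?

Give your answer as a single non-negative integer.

Answer: 1

Derivation:
Op 1: add_edge(B, A). Edges now: 1
Op 2: add_edge(F, E). Edges now: 2
Op 3: add_edge(E, G). Edges now: 3
Op 4: add_edge(E, A). Edges now: 4
Op 5: add_edge(C, D). Edges now: 5
Op 6: add_edge(D, E). Edges now: 6
Op 7: add_edge(D, A). Edges now: 7
Op 8: add_edge(E, B). Edges now: 8
Op 9: add_edge(D, B). Edges now: 9
Op 10: add_edge(D, G). Edges now: 10
Op 11: add_edge(C, A). Edges now: 11
Compute levels (Kahn BFS):
  sources (in-degree 0): C, F
  process C: level=0
    C->A: in-degree(A)=3, level(A)>=1
    C->D: in-degree(D)=0, level(D)=1, enqueue
  process F: level=0
    F->E: in-degree(E)=1, level(E)>=1
  process D: level=1
    D->A: in-degree(A)=2, level(A)>=2
    D->B: in-degree(B)=1, level(B)>=2
    D->E: in-degree(E)=0, level(E)=2, enqueue
    D->G: in-degree(G)=1, level(G)>=2
  process E: level=2
    E->A: in-degree(A)=1, level(A)>=3
    E->B: in-degree(B)=0, level(B)=3, enqueue
    E->G: in-degree(G)=0, level(G)=3, enqueue
  process B: level=3
    B->A: in-degree(A)=0, level(A)=4, enqueue
  process G: level=3
  process A: level=4
All levels: A:4, B:3, C:0, D:1, E:2, F:0, G:3
level(D) = 1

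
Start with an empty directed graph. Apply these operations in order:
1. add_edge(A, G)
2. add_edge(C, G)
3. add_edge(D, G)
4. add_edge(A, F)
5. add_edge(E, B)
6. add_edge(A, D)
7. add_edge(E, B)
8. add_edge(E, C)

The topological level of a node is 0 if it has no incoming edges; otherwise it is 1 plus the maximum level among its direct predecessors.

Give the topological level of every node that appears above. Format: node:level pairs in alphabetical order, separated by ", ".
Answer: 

Op 1: add_edge(A, G). Edges now: 1
Op 2: add_edge(C, G). Edges now: 2
Op 3: add_edge(D, G). Edges now: 3
Op 4: add_edge(A, F). Edges now: 4
Op 5: add_edge(E, B). Edges now: 5
Op 6: add_edge(A, D). Edges now: 6
Op 7: add_edge(E, B) (duplicate, no change). Edges now: 6
Op 8: add_edge(E, C). Edges now: 7
Compute levels (Kahn BFS):
  sources (in-degree 0): A, E
  process A: level=0
    A->D: in-degree(D)=0, level(D)=1, enqueue
    A->F: in-degree(F)=0, level(F)=1, enqueue
    A->G: in-degree(G)=2, level(G)>=1
  process E: level=0
    E->B: in-degree(B)=0, level(B)=1, enqueue
    E->C: in-degree(C)=0, level(C)=1, enqueue
  process D: level=1
    D->G: in-degree(G)=1, level(G)>=2
  process F: level=1
  process B: level=1
  process C: level=1
    C->G: in-degree(G)=0, level(G)=2, enqueue
  process G: level=2
All levels: A:0, B:1, C:1, D:1, E:0, F:1, G:2

Answer: A:0, B:1, C:1, D:1, E:0, F:1, G:2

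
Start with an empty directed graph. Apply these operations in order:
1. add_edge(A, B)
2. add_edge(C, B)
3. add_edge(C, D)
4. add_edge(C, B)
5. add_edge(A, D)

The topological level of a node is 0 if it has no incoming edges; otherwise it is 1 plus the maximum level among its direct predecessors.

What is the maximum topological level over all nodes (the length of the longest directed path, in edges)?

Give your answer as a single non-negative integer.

Answer: 1

Derivation:
Op 1: add_edge(A, B). Edges now: 1
Op 2: add_edge(C, B). Edges now: 2
Op 3: add_edge(C, D). Edges now: 3
Op 4: add_edge(C, B) (duplicate, no change). Edges now: 3
Op 5: add_edge(A, D). Edges now: 4
Compute levels (Kahn BFS):
  sources (in-degree 0): A, C
  process A: level=0
    A->B: in-degree(B)=1, level(B)>=1
    A->D: in-degree(D)=1, level(D)>=1
  process C: level=0
    C->B: in-degree(B)=0, level(B)=1, enqueue
    C->D: in-degree(D)=0, level(D)=1, enqueue
  process B: level=1
  process D: level=1
All levels: A:0, B:1, C:0, D:1
max level = 1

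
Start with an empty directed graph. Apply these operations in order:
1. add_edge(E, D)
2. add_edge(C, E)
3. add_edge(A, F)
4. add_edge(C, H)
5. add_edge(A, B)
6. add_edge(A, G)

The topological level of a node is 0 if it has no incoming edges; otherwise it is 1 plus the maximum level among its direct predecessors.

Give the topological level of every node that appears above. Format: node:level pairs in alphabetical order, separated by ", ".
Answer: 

Answer: A:0, B:1, C:0, D:2, E:1, F:1, G:1, H:1

Derivation:
Op 1: add_edge(E, D). Edges now: 1
Op 2: add_edge(C, E). Edges now: 2
Op 3: add_edge(A, F). Edges now: 3
Op 4: add_edge(C, H). Edges now: 4
Op 5: add_edge(A, B). Edges now: 5
Op 6: add_edge(A, G). Edges now: 6
Compute levels (Kahn BFS):
  sources (in-degree 0): A, C
  process A: level=0
    A->B: in-degree(B)=0, level(B)=1, enqueue
    A->F: in-degree(F)=0, level(F)=1, enqueue
    A->G: in-degree(G)=0, level(G)=1, enqueue
  process C: level=0
    C->E: in-degree(E)=0, level(E)=1, enqueue
    C->H: in-degree(H)=0, level(H)=1, enqueue
  process B: level=1
  process F: level=1
  process G: level=1
  process E: level=1
    E->D: in-degree(D)=0, level(D)=2, enqueue
  process H: level=1
  process D: level=2
All levels: A:0, B:1, C:0, D:2, E:1, F:1, G:1, H:1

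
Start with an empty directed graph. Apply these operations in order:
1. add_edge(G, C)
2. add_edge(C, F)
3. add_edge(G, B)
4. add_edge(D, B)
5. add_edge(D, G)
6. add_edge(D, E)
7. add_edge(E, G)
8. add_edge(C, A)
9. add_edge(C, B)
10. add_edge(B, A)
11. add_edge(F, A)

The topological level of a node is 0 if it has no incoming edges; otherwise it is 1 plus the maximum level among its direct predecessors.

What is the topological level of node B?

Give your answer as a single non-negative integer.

Op 1: add_edge(G, C). Edges now: 1
Op 2: add_edge(C, F). Edges now: 2
Op 3: add_edge(G, B). Edges now: 3
Op 4: add_edge(D, B). Edges now: 4
Op 5: add_edge(D, G). Edges now: 5
Op 6: add_edge(D, E). Edges now: 6
Op 7: add_edge(E, G). Edges now: 7
Op 8: add_edge(C, A). Edges now: 8
Op 9: add_edge(C, B). Edges now: 9
Op 10: add_edge(B, A). Edges now: 10
Op 11: add_edge(F, A). Edges now: 11
Compute levels (Kahn BFS):
  sources (in-degree 0): D
  process D: level=0
    D->B: in-degree(B)=2, level(B)>=1
    D->E: in-degree(E)=0, level(E)=1, enqueue
    D->G: in-degree(G)=1, level(G)>=1
  process E: level=1
    E->G: in-degree(G)=0, level(G)=2, enqueue
  process G: level=2
    G->B: in-degree(B)=1, level(B)>=3
    G->C: in-degree(C)=0, level(C)=3, enqueue
  process C: level=3
    C->A: in-degree(A)=2, level(A)>=4
    C->B: in-degree(B)=0, level(B)=4, enqueue
    C->F: in-degree(F)=0, level(F)=4, enqueue
  process B: level=4
    B->A: in-degree(A)=1, level(A)>=5
  process F: level=4
    F->A: in-degree(A)=0, level(A)=5, enqueue
  process A: level=5
All levels: A:5, B:4, C:3, D:0, E:1, F:4, G:2
level(B) = 4

Answer: 4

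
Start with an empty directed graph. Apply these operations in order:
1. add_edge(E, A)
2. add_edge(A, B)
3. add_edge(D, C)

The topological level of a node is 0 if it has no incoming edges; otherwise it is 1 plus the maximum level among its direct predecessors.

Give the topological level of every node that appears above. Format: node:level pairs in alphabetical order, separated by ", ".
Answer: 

Op 1: add_edge(E, A). Edges now: 1
Op 2: add_edge(A, B). Edges now: 2
Op 3: add_edge(D, C). Edges now: 3
Compute levels (Kahn BFS):
  sources (in-degree 0): D, E
  process D: level=0
    D->C: in-degree(C)=0, level(C)=1, enqueue
  process E: level=0
    E->A: in-degree(A)=0, level(A)=1, enqueue
  process C: level=1
  process A: level=1
    A->B: in-degree(B)=0, level(B)=2, enqueue
  process B: level=2
All levels: A:1, B:2, C:1, D:0, E:0

Answer: A:1, B:2, C:1, D:0, E:0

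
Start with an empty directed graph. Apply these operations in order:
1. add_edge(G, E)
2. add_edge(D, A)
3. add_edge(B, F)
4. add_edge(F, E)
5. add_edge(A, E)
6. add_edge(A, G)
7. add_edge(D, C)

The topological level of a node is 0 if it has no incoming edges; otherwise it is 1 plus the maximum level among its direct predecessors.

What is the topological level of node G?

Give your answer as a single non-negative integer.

Answer: 2

Derivation:
Op 1: add_edge(G, E). Edges now: 1
Op 2: add_edge(D, A). Edges now: 2
Op 3: add_edge(B, F). Edges now: 3
Op 4: add_edge(F, E). Edges now: 4
Op 5: add_edge(A, E). Edges now: 5
Op 6: add_edge(A, G). Edges now: 6
Op 7: add_edge(D, C). Edges now: 7
Compute levels (Kahn BFS):
  sources (in-degree 0): B, D
  process B: level=0
    B->F: in-degree(F)=0, level(F)=1, enqueue
  process D: level=0
    D->A: in-degree(A)=0, level(A)=1, enqueue
    D->C: in-degree(C)=0, level(C)=1, enqueue
  process F: level=1
    F->E: in-degree(E)=2, level(E)>=2
  process A: level=1
    A->E: in-degree(E)=1, level(E)>=2
    A->G: in-degree(G)=0, level(G)=2, enqueue
  process C: level=1
  process G: level=2
    G->E: in-degree(E)=0, level(E)=3, enqueue
  process E: level=3
All levels: A:1, B:0, C:1, D:0, E:3, F:1, G:2
level(G) = 2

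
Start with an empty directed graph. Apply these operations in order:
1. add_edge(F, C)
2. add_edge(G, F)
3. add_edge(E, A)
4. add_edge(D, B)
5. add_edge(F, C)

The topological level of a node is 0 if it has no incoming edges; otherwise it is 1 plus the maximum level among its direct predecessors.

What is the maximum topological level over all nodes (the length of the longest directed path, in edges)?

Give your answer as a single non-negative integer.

Answer: 2

Derivation:
Op 1: add_edge(F, C). Edges now: 1
Op 2: add_edge(G, F). Edges now: 2
Op 3: add_edge(E, A). Edges now: 3
Op 4: add_edge(D, B). Edges now: 4
Op 5: add_edge(F, C) (duplicate, no change). Edges now: 4
Compute levels (Kahn BFS):
  sources (in-degree 0): D, E, G
  process D: level=0
    D->B: in-degree(B)=0, level(B)=1, enqueue
  process E: level=0
    E->A: in-degree(A)=0, level(A)=1, enqueue
  process G: level=0
    G->F: in-degree(F)=0, level(F)=1, enqueue
  process B: level=1
  process A: level=1
  process F: level=1
    F->C: in-degree(C)=0, level(C)=2, enqueue
  process C: level=2
All levels: A:1, B:1, C:2, D:0, E:0, F:1, G:0
max level = 2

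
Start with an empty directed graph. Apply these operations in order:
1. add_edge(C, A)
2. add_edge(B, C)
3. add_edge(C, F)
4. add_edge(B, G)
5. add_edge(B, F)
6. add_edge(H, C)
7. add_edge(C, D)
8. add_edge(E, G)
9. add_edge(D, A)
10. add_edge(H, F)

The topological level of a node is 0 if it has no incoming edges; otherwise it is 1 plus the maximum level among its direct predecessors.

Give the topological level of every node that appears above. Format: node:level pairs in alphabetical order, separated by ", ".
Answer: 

Op 1: add_edge(C, A). Edges now: 1
Op 2: add_edge(B, C). Edges now: 2
Op 3: add_edge(C, F). Edges now: 3
Op 4: add_edge(B, G). Edges now: 4
Op 5: add_edge(B, F). Edges now: 5
Op 6: add_edge(H, C). Edges now: 6
Op 7: add_edge(C, D). Edges now: 7
Op 8: add_edge(E, G). Edges now: 8
Op 9: add_edge(D, A). Edges now: 9
Op 10: add_edge(H, F). Edges now: 10
Compute levels (Kahn BFS):
  sources (in-degree 0): B, E, H
  process B: level=0
    B->C: in-degree(C)=1, level(C)>=1
    B->F: in-degree(F)=2, level(F)>=1
    B->G: in-degree(G)=1, level(G)>=1
  process E: level=0
    E->G: in-degree(G)=0, level(G)=1, enqueue
  process H: level=0
    H->C: in-degree(C)=0, level(C)=1, enqueue
    H->F: in-degree(F)=1, level(F)>=1
  process G: level=1
  process C: level=1
    C->A: in-degree(A)=1, level(A)>=2
    C->D: in-degree(D)=0, level(D)=2, enqueue
    C->F: in-degree(F)=0, level(F)=2, enqueue
  process D: level=2
    D->A: in-degree(A)=0, level(A)=3, enqueue
  process F: level=2
  process A: level=3
All levels: A:3, B:0, C:1, D:2, E:0, F:2, G:1, H:0

Answer: A:3, B:0, C:1, D:2, E:0, F:2, G:1, H:0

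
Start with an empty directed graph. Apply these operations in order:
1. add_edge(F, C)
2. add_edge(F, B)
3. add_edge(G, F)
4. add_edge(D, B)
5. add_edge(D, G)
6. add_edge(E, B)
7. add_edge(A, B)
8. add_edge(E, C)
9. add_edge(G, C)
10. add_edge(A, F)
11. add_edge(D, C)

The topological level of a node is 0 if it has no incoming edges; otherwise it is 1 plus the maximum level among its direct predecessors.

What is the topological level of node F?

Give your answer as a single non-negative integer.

Op 1: add_edge(F, C). Edges now: 1
Op 2: add_edge(F, B). Edges now: 2
Op 3: add_edge(G, F). Edges now: 3
Op 4: add_edge(D, B). Edges now: 4
Op 5: add_edge(D, G). Edges now: 5
Op 6: add_edge(E, B). Edges now: 6
Op 7: add_edge(A, B). Edges now: 7
Op 8: add_edge(E, C). Edges now: 8
Op 9: add_edge(G, C). Edges now: 9
Op 10: add_edge(A, F). Edges now: 10
Op 11: add_edge(D, C). Edges now: 11
Compute levels (Kahn BFS):
  sources (in-degree 0): A, D, E
  process A: level=0
    A->B: in-degree(B)=3, level(B)>=1
    A->F: in-degree(F)=1, level(F)>=1
  process D: level=0
    D->B: in-degree(B)=2, level(B)>=1
    D->C: in-degree(C)=3, level(C)>=1
    D->G: in-degree(G)=0, level(G)=1, enqueue
  process E: level=0
    E->B: in-degree(B)=1, level(B)>=1
    E->C: in-degree(C)=2, level(C)>=1
  process G: level=1
    G->C: in-degree(C)=1, level(C)>=2
    G->F: in-degree(F)=0, level(F)=2, enqueue
  process F: level=2
    F->B: in-degree(B)=0, level(B)=3, enqueue
    F->C: in-degree(C)=0, level(C)=3, enqueue
  process B: level=3
  process C: level=3
All levels: A:0, B:3, C:3, D:0, E:0, F:2, G:1
level(F) = 2

Answer: 2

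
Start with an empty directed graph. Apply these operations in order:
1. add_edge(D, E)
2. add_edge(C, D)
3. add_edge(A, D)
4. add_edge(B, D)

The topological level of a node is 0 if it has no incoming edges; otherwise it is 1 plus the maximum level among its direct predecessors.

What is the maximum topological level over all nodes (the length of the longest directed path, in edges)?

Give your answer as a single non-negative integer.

Op 1: add_edge(D, E). Edges now: 1
Op 2: add_edge(C, D). Edges now: 2
Op 3: add_edge(A, D). Edges now: 3
Op 4: add_edge(B, D). Edges now: 4
Compute levels (Kahn BFS):
  sources (in-degree 0): A, B, C
  process A: level=0
    A->D: in-degree(D)=2, level(D)>=1
  process B: level=0
    B->D: in-degree(D)=1, level(D)>=1
  process C: level=0
    C->D: in-degree(D)=0, level(D)=1, enqueue
  process D: level=1
    D->E: in-degree(E)=0, level(E)=2, enqueue
  process E: level=2
All levels: A:0, B:0, C:0, D:1, E:2
max level = 2

Answer: 2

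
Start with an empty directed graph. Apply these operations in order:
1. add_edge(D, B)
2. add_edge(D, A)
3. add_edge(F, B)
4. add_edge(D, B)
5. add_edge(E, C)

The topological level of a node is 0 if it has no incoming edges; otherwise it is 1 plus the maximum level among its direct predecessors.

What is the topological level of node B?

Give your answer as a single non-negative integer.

Op 1: add_edge(D, B). Edges now: 1
Op 2: add_edge(D, A). Edges now: 2
Op 3: add_edge(F, B). Edges now: 3
Op 4: add_edge(D, B) (duplicate, no change). Edges now: 3
Op 5: add_edge(E, C). Edges now: 4
Compute levels (Kahn BFS):
  sources (in-degree 0): D, E, F
  process D: level=0
    D->A: in-degree(A)=0, level(A)=1, enqueue
    D->B: in-degree(B)=1, level(B)>=1
  process E: level=0
    E->C: in-degree(C)=0, level(C)=1, enqueue
  process F: level=0
    F->B: in-degree(B)=0, level(B)=1, enqueue
  process A: level=1
  process C: level=1
  process B: level=1
All levels: A:1, B:1, C:1, D:0, E:0, F:0
level(B) = 1

Answer: 1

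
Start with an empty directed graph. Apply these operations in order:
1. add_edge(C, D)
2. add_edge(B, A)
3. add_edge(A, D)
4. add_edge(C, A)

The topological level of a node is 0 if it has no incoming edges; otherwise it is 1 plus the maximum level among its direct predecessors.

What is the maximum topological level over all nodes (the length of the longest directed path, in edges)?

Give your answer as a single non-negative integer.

Op 1: add_edge(C, D). Edges now: 1
Op 2: add_edge(B, A). Edges now: 2
Op 3: add_edge(A, D). Edges now: 3
Op 4: add_edge(C, A). Edges now: 4
Compute levels (Kahn BFS):
  sources (in-degree 0): B, C
  process B: level=0
    B->A: in-degree(A)=1, level(A)>=1
  process C: level=0
    C->A: in-degree(A)=0, level(A)=1, enqueue
    C->D: in-degree(D)=1, level(D)>=1
  process A: level=1
    A->D: in-degree(D)=0, level(D)=2, enqueue
  process D: level=2
All levels: A:1, B:0, C:0, D:2
max level = 2

Answer: 2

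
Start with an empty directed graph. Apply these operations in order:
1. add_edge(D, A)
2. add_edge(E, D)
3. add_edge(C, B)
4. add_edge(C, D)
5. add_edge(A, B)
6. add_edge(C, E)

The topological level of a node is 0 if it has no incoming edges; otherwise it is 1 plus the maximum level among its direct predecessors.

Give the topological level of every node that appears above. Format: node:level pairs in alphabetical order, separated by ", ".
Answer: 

Op 1: add_edge(D, A). Edges now: 1
Op 2: add_edge(E, D). Edges now: 2
Op 3: add_edge(C, B). Edges now: 3
Op 4: add_edge(C, D). Edges now: 4
Op 5: add_edge(A, B). Edges now: 5
Op 6: add_edge(C, E). Edges now: 6
Compute levels (Kahn BFS):
  sources (in-degree 0): C
  process C: level=0
    C->B: in-degree(B)=1, level(B)>=1
    C->D: in-degree(D)=1, level(D)>=1
    C->E: in-degree(E)=0, level(E)=1, enqueue
  process E: level=1
    E->D: in-degree(D)=0, level(D)=2, enqueue
  process D: level=2
    D->A: in-degree(A)=0, level(A)=3, enqueue
  process A: level=3
    A->B: in-degree(B)=0, level(B)=4, enqueue
  process B: level=4
All levels: A:3, B:4, C:0, D:2, E:1

Answer: A:3, B:4, C:0, D:2, E:1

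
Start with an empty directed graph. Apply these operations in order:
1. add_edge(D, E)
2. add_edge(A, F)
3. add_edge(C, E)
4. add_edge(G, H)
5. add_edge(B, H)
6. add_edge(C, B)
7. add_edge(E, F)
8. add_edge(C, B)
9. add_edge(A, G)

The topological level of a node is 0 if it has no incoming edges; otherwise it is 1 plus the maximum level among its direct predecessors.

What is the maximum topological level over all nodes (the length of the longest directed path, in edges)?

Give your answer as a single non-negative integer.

Op 1: add_edge(D, E). Edges now: 1
Op 2: add_edge(A, F). Edges now: 2
Op 3: add_edge(C, E). Edges now: 3
Op 4: add_edge(G, H). Edges now: 4
Op 5: add_edge(B, H). Edges now: 5
Op 6: add_edge(C, B). Edges now: 6
Op 7: add_edge(E, F). Edges now: 7
Op 8: add_edge(C, B) (duplicate, no change). Edges now: 7
Op 9: add_edge(A, G). Edges now: 8
Compute levels (Kahn BFS):
  sources (in-degree 0): A, C, D
  process A: level=0
    A->F: in-degree(F)=1, level(F)>=1
    A->G: in-degree(G)=0, level(G)=1, enqueue
  process C: level=0
    C->B: in-degree(B)=0, level(B)=1, enqueue
    C->E: in-degree(E)=1, level(E)>=1
  process D: level=0
    D->E: in-degree(E)=0, level(E)=1, enqueue
  process G: level=1
    G->H: in-degree(H)=1, level(H)>=2
  process B: level=1
    B->H: in-degree(H)=0, level(H)=2, enqueue
  process E: level=1
    E->F: in-degree(F)=0, level(F)=2, enqueue
  process H: level=2
  process F: level=2
All levels: A:0, B:1, C:0, D:0, E:1, F:2, G:1, H:2
max level = 2

Answer: 2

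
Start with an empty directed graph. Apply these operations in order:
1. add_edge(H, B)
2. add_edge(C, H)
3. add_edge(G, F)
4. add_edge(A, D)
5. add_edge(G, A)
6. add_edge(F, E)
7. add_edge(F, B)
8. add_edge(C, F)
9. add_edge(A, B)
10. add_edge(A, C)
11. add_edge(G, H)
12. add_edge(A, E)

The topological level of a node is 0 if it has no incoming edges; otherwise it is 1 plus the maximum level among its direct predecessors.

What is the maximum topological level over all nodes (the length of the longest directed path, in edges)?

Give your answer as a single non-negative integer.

Op 1: add_edge(H, B). Edges now: 1
Op 2: add_edge(C, H). Edges now: 2
Op 3: add_edge(G, F). Edges now: 3
Op 4: add_edge(A, D). Edges now: 4
Op 5: add_edge(G, A). Edges now: 5
Op 6: add_edge(F, E). Edges now: 6
Op 7: add_edge(F, B). Edges now: 7
Op 8: add_edge(C, F). Edges now: 8
Op 9: add_edge(A, B). Edges now: 9
Op 10: add_edge(A, C). Edges now: 10
Op 11: add_edge(G, H). Edges now: 11
Op 12: add_edge(A, E). Edges now: 12
Compute levels (Kahn BFS):
  sources (in-degree 0): G
  process G: level=0
    G->A: in-degree(A)=0, level(A)=1, enqueue
    G->F: in-degree(F)=1, level(F)>=1
    G->H: in-degree(H)=1, level(H)>=1
  process A: level=1
    A->B: in-degree(B)=2, level(B)>=2
    A->C: in-degree(C)=0, level(C)=2, enqueue
    A->D: in-degree(D)=0, level(D)=2, enqueue
    A->E: in-degree(E)=1, level(E)>=2
  process C: level=2
    C->F: in-degree(F)=0, level(F)=3, enqueue
    C->H: in-degree(H)=0, level(H)=3, enqueue
  process D: level=2
  process F: level=3
    F->B: in-degree(B)=1, level(B)>=4
    F->E: in-degree(E)=0, level(E)=4, enqueue
  process H: level=3
    H->B: in-degree(B)=0, level(B)=4, enqueue
  process E: level=4
  process B: level=4
All levels: A:1, B:4, C:2, D:2, E:4, F:3, G:0, H:3
max level = 4

Answer: 4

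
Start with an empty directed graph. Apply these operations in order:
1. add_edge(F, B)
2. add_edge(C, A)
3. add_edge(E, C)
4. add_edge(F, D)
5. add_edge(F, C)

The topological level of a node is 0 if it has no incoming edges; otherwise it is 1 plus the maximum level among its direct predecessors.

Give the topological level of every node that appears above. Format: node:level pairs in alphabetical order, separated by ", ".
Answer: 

Op 1: add_edge(F, B). Edges now: 1
Op 2: add_edge(C, A). Edges now: 2
Op 3: add_edge(E, C). Edges now: 3
Op 4: add_edge(F, D). Edges now: 4
Op 5: add_edge(F, C). Edges now: 5
Compute levels (Kahn BFS):
  sources (in-degree 0): E, F
  process E: level=0
    E->C: in-degree(C)=1, level(C)>=1
  process F: level=0
    F->B: in-degree(B)=0, level(B)=1, enqueue
    F->C: in-degree(C)=0, level(C)=1, enqueue
    F->D: in-degree(D)=0, level(D)=1, enqueue
  process B: level=1
  process C: level=1
    C->A: in-degree(A)=0, level(A)=2, enqueue
  process D: level=1
  process A: level=2
All levels: A:2, B:1, C:1, D:1, E:0, F:0

Answer: A:2, B:1, C:1, D:1, E:0, F:0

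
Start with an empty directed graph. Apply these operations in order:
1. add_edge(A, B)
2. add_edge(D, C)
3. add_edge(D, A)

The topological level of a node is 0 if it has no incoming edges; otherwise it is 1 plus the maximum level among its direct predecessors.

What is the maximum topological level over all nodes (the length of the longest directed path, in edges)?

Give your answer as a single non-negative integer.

Answer: 2

Derivation:
Op 1: add_edge(A, B). Edges now: 1
Op 2: add_edge(D, C). Edges now: 2
Op 3: add_edge(D, A). Edges now: 3
Compute levels (Kahn BFS):
  sources (in-degree 0): D
  process D: level=0
    D->A: in-degree(A)=0, level(A)=1, enqueue
    D->C: in-degree(C)=0, level(C)=1, enqueue
  process A: level=1
    A->B: in-degree(B)=0, level(B)=2, enqueue
  process C: level=1
  process B: level=2
All levels: A:1, B:2, C:1, D:0
max level = 2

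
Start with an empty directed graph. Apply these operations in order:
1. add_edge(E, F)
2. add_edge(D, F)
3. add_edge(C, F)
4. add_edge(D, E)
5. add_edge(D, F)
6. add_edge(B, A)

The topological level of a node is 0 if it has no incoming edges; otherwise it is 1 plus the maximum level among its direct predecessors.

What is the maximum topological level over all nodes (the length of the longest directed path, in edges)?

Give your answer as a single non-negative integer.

Answer: 2

Derivation:
Op 1: add_edge(E, F). Edges now: 1
Op 2: add_edge(D, F). Edges now: 2
Op 3: add_edge(C, F). Edges now: 3
Op 4: add_edge(D, E). Edges now: 4
Op 5: add_edge(D, F) (duplicate, no change). Edges now: 4
Op 6: add_edge(B, A). Edges now: 5
Compute levels (Kahn BFS):
  sources (in-degree 0): B, C, D
  process B: level=0
    B->A: in-degree(A)=0, level(A)=1, enqueue
  process C: level=0
    C->F: in-degree(F)=2, level(F)>=1
  process D: level=0
    D->E: in-degree(E)=0, level(E)=1, enqueue
    D->F: in-degree(F)=1, level(F)>=1
  process A: level=1
  process E: level=1
    E->F: in-degree(F)=0, level(F)=2, enqueue
  process F: level=2
All levels: A:1, B:0, C:0, D:0, E:1, F:2
max level = 2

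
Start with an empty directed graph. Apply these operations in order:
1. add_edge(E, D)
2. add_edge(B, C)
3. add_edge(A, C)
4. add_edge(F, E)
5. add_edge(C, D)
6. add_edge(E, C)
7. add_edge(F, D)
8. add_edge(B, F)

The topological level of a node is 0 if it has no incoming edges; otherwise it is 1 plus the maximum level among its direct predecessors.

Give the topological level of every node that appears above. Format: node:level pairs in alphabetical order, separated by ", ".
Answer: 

Answer: A:0, B:0, C:3, D:4, E:2, F:1

Derivation:
Op 1: add_edge(E, D). Edges now: 1
Op 2: add_edge(B, C). Edges now: 2
Op 3: add_edge(A, C). Edges now: 3
Op 4: add_edge(F, E). Edges now: 4
Op 5: add_edge(C, D). Edges now: 5
Op 6: add_edge(E, C). Edges now: 6
Op 7: add_edge(F, D). Edges now: 7
Op 8: add_edge(B, F). Edges now: 8
Compute levels (Kahn BFS):
  sources (in-degree 0): A, B
  process A: level=0
    A->C: in-degree(C)=2, level(C)>=1
  process B: level=0
    B->C: in-degree(C)=1, level(C)>=1
    B->F: in-degree(F)=0, level(F)=1, enqueue
  process F: level=1
    F->D: in-degree(D)=2, level(D)>=2
    F->E: in-degree(E)=0, level(E)=2, enqueue
  process E: level=2
    E->C: in-degree(C)=0, level(C)=3, enqueue
    E->D: in-degree(D)=1, level(D)>=3
  process C: level=3
    C->D: in-degree(D)=0, level(D)=4, enqueue
  process D: level=4
All levels: A:0, B:0, C:3, D:4, E:2, F:1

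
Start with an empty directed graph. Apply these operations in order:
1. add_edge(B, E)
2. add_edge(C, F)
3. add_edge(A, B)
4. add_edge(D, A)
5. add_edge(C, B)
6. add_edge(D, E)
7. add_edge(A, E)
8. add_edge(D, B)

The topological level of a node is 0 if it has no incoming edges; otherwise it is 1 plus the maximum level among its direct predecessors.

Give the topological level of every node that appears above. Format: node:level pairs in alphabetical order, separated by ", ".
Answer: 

Op 1: add_edge(B, E). Edges now: 1
Op 2: add_edge(C, F). Edges now: 2
Op 3: add_edge(A, B). Edges now: 3
Op 4: add_edge(D, A). Edges now: 4
Op 5: add_edge(C, B). Edges now: 5
Op 6: add_edge(D, E). Edges now: 6
Op 7: add_edge(A, E). Edges now: 7
Op 8: add_edge(D, B). Edges now: 8
Compute levels (Kahn BFS):
  sources (in-degree 0): C, D
  process C: level=0
    C->B: in-degree(B)=2, level(B)>=1
    C->F: in-degree(F)=0, level(F)=1, enqueue
  process D: level=0
    D->A: in-degree(A)=0, level(A)=1, enqueue
    D->B: in-degree(B)=1, level(B)>=1
    D->E: in-degree(E)=2, level(E)>=1
  process F: level=1
  process A: level=1
    A->B: in-degree(B)=0, level(B)=2, enqueue
    A->E: in-degree(E)=1, level(E)>=2
  process B: level=2
    B->E: in-degree(E)=0, level(E)=3, enqueue
  process E: level=3
All levels: A:1, B:2, C:0, D:0, E:3, F:1

Answer: A:1, B:2, C:0, D:0, E:3, F:1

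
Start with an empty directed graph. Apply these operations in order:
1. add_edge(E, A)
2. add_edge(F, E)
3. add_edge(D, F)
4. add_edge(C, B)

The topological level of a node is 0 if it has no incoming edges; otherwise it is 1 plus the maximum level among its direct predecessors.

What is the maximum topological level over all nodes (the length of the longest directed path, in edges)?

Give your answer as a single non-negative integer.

Answer: 3

Derivation:
Op 1: add_edge(E, A). Edges now: 1
Op 2: add_edge(F, E). Edges now: 2
Op 3: add_edge(D, F). Edges now: 3
Op 4: add_edge(C, B). Edges now: 4
Compute levels (Kahn BFS):
  sources (in-degree 0): C, D
  process C: level=0
    C->B: in-degree(B)=0, level(B)=1, enqueue
  process D: level=0
    D->F: in-degree(F)=0, level(F)=1, enqueue
  process B: level=1
  process F: level=1
    F->E: in-degree(E)=0, level(E)=2, enqueue
  process E: level=2
    E->A: in-degree(A)=0, level(A)=3, enqueue
  process A: level=3
All levels: A:3, B:1, C:0, D:0, E:2, F:1
max level = 3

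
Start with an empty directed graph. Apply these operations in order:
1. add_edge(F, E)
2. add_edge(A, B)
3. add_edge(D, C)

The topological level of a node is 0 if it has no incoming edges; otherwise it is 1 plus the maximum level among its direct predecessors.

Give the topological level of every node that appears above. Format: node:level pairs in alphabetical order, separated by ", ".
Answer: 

Op 1: add_edge(F, E). Edges now: 1
Op 2: add_edge(A, B). Edges now: 2
Op 3: add_edge(D, C). Edges now: 3
Compute levels (Kahn BFS):
  sources (in-degree 0): A, D, F
  process A: level=0
    A->B: in-degree(B)=0, level(B)=1, enqueue
  process D: level=0
    D->C: in-degree(C)=0, level(C)=1, enqueue
  process F: level=0
    F->E: in-degree(E)=0, level(E)=1, enqueue
  process B: level=1
  process C: level=1
  process E: level=1
All levels: A:0, B:1, C:1, D:0, E:1, F:0

Answer: A:0, B:1, C:1, D:0, E:1, F:0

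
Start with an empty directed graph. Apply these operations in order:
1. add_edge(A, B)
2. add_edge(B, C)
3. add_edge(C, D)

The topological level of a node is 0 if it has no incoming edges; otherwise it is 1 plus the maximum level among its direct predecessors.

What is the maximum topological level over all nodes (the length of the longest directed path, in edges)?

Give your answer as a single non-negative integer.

Op 1: add_edge(A, B). Edges now: 1
Op 2: add_edge(B, C). Edges now: 2
Op 3: add_edge(C, D). Edges now: 3
Compute levels (Kahn BFS):
  sources (in-degree 0): A
  process A: level=0
    A->B: in-degree(B)=0, level(B)=1, enqueue
  process B: level=1
    B->C: in-degree(C)=0, level(C)=2, enqueue
  process C: level=2
    C->D: in-degree(D)=0, level(D)=3, enqueue
  process D: level=3
All levels: A:0, B:1, C:2, D:3
max level = 3

Answer: 3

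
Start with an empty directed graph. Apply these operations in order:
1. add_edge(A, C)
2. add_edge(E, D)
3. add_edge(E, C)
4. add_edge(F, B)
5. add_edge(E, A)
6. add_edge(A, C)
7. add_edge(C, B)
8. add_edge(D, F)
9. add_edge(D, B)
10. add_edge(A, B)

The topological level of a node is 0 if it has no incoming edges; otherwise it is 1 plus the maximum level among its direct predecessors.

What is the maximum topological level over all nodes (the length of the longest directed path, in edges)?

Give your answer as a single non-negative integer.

Op 1: add_edge(A, C). Edges now: 1
Op 2: add_edge(E, D). Edges now: 2
Op 3: add_edge(E, C). Edges now: 3
Op 4: add_edge(F, B). Edges now: 4
Op 5: add_edge(E, A). Edges now: 5
Op 6: add_edge(A, C) (duplicate, no change). Edges now: 5
Op 7: add_edge(C, B). Edges now: 6
Op 8: add_edge(D, F). Edges now: 7
Op 9: add_edge(D, B). Edges now: 8
Op 10: add_edge(A, B). Edges now: 9
Compute levels (Kahn BFS):
  sources (in-degree 0): E
  process E: level=0
    E->A: in-degree(A)=0, level(A)=1, enqueue
    E->C: in-degree(C)=1, level(C)>=1
    E->D: in-degree(D)=0, level(D)=1, enqueue
  process A: level=1
    A->B: in-degree(B)=3, level(B)>=2
    A->C: in-degree(C)=0, level(C)=2, enqueue
  process D: level=1
    D->B: in-degree(B)=2, level(B)>=2
    D->F: in-degree(F)=0, level(F)=2, enqueue
  process C: level=2
    C->B: in-degree(B)=1, level(B)>=3
  process F: level=2
    F->B: in-degree(B)=0, level(B)=3, enqueue
  process B: level=3
All levels: A:1, B:3, C:2, D:1, E:0, F:2
max level = 3

Answer: 3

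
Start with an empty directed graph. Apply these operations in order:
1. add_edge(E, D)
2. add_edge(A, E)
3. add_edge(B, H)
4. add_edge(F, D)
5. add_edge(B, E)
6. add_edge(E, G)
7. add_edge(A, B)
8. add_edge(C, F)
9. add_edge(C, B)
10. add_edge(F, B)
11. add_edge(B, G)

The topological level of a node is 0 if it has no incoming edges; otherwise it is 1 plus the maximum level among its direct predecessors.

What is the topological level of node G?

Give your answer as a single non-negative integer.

Op 1: add_edge(E, D). Edges now: 1
Op 2: add_edge(A, E). Edges now: 2
Op 3: add_edge(B, H). Edges now: 3
Op 4: add_edge(F, D). Edges now: 4
Op 5: add_edge(B, E). Edges now: 5
Op 6: add_edge(E, G). Edges now: 6
Op 7: add_edge(A, B). Edges now: 7
Op 8: add_edge(C, F). Edges now: 8
Op 9: add_edge(C, B). Edges now: 9
Op 10: add_edge(F, B). Edges now: 10
Op 11: add_edge(B, G). Edges now: 11
Compute levels (Kahn BFS):
  sources (in-degree 0): A, C
  process A: level=0
    A->B: in-degree(B)=2, level(B)>=1
    A->E: in-degree(E)=1, level(E)>=1
  process C: level=0
    C->B: in-degree(B)=1, level(B)>=1
    C->F: in-degree(F)=0, level(F)=1, enqueue
  process F: level=1
    F->B: in-degree(B)=0, level(B)=2, enqueue
    F->D: in-degree(D)=1, level(D)>=2
  process B: level=2
    B->E: in-degree(E)=0, level(E)=3, enqueue
    B->G: in-degree(G)=1, level(G)>=3
    B->H: in-degree(H)=0, level(H)=3, enqueue
  process E: level=3
    E->D: in-degree(D)=0, level(D)=4, enqueue
    E->G: in-degree(G)=0, level(G)=4, enqueue
  process H: level=3
  process D: level=4
  process G: level=4
All levels: A:0, B:2, C:0, D:4, E:3, F:1, G:4, H:3
level(G) = 4

Answer: 4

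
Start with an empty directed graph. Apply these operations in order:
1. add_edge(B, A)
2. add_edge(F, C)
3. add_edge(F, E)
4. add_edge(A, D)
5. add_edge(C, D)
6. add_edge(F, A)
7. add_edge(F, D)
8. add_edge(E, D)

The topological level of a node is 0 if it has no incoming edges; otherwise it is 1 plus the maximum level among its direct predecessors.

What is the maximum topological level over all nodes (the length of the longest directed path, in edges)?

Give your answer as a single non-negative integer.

Op 1: add_edge(B, A). Edges now: 1
Op 2: add_edge(F, C). Edges now: 2
Op 3: add_edge(F, E). Edges now: 3
Op 4: add_edge(A, D). Edges now: 4
Op 5: add_edge(C, D). Edges now: 5
Op 6: add_edge(F, A). Edges now: 6
Op 7: add_edge(F, D). Edges now: 7
Op 8: add_edge(E, D). Edges now: 8
Compute levels (Kahn BFS):
  sources (in-degree 0): B, F
  process B: level=0
    B->A: in-degree(A)=1, level(A)>=1
  process F: level=0
    F->A: in-degree(A)=0, level(A)=1, enqueue
    F->C: in-degree(C)=0, level(C)=1, enqueue
    F->D: in-degree(D)=3, level(D)>=1
    F->E: in-degree(E)=0, level(E)=1, enqueue
  process A: level=1
    A->D: in-degree(D)=2, level(D)>=2
  process C: level=1
    C->D: in-degree(D)=1, level(D)>=2
  process E: level=1
    E->D: in-degree(D)=0, level(D)=2, enqueue
  process D: level=2
All levels: A:1, B:0, C:1, D:2, E:1, F:0
max level = 2

Answer: 2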